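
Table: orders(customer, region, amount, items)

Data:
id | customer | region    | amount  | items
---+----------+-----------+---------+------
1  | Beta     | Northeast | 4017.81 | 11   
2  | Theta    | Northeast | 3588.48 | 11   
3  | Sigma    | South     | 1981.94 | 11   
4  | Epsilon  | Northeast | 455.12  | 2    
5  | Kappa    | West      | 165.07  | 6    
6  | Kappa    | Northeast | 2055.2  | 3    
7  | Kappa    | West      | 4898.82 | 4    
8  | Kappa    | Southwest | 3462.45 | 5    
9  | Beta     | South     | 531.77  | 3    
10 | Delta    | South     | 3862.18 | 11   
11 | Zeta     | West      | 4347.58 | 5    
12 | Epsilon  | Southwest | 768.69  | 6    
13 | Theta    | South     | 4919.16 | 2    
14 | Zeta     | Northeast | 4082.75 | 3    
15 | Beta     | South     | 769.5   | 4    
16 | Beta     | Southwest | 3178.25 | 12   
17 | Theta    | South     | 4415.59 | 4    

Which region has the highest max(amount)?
SELECT region, MAX(amount) as val
FROM orders
GROUP BY region
ORDER BY val DESC
LIMIT 1

Result: South with max(amount) = 4919.16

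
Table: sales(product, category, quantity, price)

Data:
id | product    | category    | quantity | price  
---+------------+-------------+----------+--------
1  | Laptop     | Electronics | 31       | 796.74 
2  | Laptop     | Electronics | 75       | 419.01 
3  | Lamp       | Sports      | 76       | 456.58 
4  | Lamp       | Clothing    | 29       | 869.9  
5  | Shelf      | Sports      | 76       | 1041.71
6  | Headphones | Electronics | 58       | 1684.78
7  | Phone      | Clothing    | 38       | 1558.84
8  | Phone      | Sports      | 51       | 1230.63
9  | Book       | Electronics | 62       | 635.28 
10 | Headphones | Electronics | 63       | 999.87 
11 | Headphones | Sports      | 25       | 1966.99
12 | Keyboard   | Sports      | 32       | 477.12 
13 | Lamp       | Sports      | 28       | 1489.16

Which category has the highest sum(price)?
SELECT category, SUM(price) as val
FROM sales
GROUP BY category
ORDER BY val DESC
LIMIT 1

Result: Sports with sum(price) = 6662.19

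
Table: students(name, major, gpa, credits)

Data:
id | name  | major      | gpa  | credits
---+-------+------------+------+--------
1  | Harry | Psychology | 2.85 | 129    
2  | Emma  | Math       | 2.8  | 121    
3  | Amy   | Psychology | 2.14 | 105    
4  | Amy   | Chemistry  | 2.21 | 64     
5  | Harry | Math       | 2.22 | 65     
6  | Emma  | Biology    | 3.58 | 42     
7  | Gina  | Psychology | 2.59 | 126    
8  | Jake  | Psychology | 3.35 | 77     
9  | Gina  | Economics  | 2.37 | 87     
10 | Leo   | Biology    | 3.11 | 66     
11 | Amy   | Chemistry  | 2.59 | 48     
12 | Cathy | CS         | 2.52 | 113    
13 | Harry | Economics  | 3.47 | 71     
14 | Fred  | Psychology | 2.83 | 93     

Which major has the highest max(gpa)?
SELECT major, MAX(gpa) as val
FROM students
GROUP BY major
ORDER BY val DESC
LIMIT 1

Result: Biology with max(gpa) = 3.58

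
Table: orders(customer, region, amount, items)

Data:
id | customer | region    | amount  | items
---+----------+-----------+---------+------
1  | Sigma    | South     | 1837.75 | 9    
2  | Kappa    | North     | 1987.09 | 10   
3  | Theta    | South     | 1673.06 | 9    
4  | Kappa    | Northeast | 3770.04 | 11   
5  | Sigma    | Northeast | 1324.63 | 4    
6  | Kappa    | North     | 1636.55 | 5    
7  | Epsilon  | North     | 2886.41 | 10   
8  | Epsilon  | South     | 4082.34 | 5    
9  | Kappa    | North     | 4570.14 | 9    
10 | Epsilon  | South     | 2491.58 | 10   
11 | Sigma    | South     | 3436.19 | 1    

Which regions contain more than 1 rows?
SELECT region, COUNT(*) as cnt
FROM orders
GROUP BY region
HAVING COUNT(*) > 1

Result:
  North: 4
  Northeast: 2
  South: 5

Note: HAVING filters groups after aggregation, WHERE filters rows before.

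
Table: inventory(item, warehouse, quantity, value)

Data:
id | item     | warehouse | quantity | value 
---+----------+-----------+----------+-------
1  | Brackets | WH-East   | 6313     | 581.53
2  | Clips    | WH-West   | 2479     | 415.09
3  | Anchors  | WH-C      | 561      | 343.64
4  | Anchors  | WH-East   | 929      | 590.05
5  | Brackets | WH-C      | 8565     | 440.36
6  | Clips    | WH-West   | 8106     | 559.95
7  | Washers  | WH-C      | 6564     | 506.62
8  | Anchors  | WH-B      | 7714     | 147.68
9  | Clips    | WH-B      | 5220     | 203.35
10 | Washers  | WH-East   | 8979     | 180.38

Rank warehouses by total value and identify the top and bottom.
SELECT warehouse, SUM(value)
FROM inventory
GROUP BY warehouse
ORDER BY SUM(value)

All groups:
  WH-B: 351.03
  WH-West: 975.04
  WH-C: 1290.62
  WH-East: 1351.96

Highest: WH-East (1351.96)
Lowest: WH-B (351.03)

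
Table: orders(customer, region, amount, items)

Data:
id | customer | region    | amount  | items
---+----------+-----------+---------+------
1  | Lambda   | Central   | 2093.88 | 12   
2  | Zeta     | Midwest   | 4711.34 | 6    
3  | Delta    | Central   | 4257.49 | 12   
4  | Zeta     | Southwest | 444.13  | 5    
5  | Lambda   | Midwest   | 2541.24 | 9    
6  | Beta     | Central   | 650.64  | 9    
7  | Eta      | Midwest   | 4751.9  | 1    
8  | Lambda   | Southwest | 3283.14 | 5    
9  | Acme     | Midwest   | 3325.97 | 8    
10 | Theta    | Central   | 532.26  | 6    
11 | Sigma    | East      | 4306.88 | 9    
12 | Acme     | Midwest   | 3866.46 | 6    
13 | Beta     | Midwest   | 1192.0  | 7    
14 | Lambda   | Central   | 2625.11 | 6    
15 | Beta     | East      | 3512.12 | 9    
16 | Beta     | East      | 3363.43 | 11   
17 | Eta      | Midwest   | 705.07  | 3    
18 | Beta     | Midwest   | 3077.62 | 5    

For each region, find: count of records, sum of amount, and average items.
SELECT region,
       COUNT(*) as cnt,
       SUM(amount) as total_amount,
       AVG(items) as avg_items
FROM orders
GROUP BY region

Result:
  Central: 5 records, 10159.38 total amount, 9.00 avg items
  East: 3 records, 11182.43 total amount, 9.67 avg items
  Midwest: 8 records, 24171.60 total amount, 5.63 avg items
  Southwest: 2 records, 3727.27 total amount, 5.00 avg items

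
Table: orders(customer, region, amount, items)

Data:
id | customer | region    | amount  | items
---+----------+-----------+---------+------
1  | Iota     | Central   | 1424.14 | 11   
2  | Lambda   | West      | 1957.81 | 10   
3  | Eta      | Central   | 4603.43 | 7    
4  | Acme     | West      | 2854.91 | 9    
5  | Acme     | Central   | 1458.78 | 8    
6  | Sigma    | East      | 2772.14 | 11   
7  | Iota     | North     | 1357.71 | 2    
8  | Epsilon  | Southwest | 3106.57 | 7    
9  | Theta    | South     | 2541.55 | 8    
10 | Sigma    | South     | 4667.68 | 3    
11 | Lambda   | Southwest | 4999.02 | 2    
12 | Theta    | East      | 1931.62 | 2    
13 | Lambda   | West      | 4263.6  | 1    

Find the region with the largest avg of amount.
SELECT region, AVG(amount) as val
FROM orders
GROUP BY region
ORDER BY val DESC
LIMIT 1

Result: Southwest with avg(amount) = 4052.80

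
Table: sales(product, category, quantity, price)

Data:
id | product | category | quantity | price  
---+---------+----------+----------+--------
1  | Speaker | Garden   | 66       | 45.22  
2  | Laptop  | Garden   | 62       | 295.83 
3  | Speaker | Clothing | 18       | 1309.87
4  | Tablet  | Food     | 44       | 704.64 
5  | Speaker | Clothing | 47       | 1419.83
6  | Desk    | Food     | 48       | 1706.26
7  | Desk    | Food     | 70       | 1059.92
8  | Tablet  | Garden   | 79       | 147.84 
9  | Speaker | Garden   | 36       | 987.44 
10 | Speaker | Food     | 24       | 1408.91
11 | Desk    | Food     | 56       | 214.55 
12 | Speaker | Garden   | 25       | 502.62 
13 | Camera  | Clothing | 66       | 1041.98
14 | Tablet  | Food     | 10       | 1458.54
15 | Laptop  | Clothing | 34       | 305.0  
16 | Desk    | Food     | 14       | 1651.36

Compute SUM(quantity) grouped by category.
SELECT category, SUM(quantity) as result
FROM sales
GROUP BY category

Result:
  Clothing: 165
  Food: 266
  Garden: 268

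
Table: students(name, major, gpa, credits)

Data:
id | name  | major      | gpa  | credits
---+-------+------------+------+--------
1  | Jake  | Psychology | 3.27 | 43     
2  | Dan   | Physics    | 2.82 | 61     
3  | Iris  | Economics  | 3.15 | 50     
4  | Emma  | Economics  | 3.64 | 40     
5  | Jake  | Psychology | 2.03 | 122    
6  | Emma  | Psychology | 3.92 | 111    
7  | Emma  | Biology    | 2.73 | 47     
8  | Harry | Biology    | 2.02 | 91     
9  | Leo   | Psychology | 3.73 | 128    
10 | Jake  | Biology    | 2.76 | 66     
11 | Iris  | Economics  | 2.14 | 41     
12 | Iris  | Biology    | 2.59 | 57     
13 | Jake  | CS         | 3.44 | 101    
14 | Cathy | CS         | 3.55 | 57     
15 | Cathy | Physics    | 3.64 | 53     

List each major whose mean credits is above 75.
SELECT major, AVG(credits)
FROM students
GROUP BY major
HAVING AVG(credits) > 75

Result:
  CS: avg=79.00
  Psychology: avg=101.00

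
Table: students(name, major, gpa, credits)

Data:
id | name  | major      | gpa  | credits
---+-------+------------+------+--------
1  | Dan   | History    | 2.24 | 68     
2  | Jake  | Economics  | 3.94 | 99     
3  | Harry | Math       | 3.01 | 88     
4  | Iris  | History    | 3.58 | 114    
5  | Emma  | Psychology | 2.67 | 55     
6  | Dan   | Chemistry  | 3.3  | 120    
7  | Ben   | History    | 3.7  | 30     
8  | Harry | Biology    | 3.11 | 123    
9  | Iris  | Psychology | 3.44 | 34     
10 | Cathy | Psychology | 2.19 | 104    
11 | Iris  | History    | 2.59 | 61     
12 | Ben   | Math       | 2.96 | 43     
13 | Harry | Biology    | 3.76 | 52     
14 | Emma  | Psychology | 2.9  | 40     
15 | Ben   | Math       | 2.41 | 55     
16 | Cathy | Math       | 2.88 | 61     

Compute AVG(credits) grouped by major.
SELECT major, AVG(credits) as result
FROM students
GROUP BY major

Result:
  Biology: 87.50
  Chemistry: 120.00
  Economics: 99.00
  History: 68.25
  Math: 61.75
  Psychology: 58.25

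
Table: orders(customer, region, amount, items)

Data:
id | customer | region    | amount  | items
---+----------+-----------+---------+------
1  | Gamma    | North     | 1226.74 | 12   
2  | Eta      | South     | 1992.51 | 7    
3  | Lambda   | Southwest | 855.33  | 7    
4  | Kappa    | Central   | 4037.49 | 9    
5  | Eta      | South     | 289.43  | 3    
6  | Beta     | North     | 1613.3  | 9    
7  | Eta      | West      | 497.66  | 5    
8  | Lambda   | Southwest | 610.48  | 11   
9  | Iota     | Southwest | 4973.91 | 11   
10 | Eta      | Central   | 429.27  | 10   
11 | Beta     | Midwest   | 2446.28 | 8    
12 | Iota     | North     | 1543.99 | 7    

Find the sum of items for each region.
SELECT region, SUM(items) as result
FROM orders
GROUP BY region

Result:
  Central: 19
  Midwest: 8
  North: 28
  South: 10
  Southwest: 29
  West: 5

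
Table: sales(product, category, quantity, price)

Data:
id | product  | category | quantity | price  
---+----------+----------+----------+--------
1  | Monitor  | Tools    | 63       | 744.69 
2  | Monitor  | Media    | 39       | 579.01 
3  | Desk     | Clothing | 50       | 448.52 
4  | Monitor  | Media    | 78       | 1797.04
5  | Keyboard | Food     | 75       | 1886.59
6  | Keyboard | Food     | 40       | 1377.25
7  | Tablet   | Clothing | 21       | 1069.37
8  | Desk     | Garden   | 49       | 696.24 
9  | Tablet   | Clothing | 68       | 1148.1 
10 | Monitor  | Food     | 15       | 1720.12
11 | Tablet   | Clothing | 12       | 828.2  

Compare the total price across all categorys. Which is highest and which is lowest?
SELECT category, SUM(price)
FROM sales
GROUP BY category
ORDER BY SUM(price)

All groups:
  Garden: 696.24
  Tools: 744.69
  Media: 2376.05
  Clothing: 3494.19
  Food: 4983.96

Highest: Food (4983.96)
Lowest: Garden (696.24)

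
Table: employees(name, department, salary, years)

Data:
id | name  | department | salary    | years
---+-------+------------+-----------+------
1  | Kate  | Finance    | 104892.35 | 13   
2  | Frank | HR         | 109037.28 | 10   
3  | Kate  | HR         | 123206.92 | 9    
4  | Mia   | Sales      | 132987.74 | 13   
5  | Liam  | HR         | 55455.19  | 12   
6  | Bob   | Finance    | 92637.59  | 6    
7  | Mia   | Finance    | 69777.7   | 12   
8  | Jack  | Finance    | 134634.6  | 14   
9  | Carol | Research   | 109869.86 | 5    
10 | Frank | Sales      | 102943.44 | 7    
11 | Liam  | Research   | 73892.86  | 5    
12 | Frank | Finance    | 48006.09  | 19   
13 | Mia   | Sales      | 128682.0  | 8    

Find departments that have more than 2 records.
SELECT department, COUNT(*) as cnt
FROM employees
GROUP BY department
HAVING COUNT(*) > 2

Result:
  Finance: 5
  HR: 3
  Sales: 3

Note: HAVING filters groups after aggregation, WHERE filters rows before.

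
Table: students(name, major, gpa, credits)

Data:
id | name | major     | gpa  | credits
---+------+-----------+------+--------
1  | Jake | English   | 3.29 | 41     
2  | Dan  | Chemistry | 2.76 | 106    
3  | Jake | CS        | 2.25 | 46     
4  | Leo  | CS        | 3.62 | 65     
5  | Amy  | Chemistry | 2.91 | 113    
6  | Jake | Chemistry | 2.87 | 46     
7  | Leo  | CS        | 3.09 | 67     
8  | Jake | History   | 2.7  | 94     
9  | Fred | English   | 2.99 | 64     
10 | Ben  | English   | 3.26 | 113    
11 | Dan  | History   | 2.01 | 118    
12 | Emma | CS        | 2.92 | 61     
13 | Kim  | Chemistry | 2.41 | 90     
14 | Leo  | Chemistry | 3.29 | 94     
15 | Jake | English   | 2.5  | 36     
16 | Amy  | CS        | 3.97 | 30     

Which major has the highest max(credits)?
SELECT major, MAX(credits) as val
FROM students
GROUP BY major
ORDER BY val DESC
LIMIT 1

Result: History with max(credits) = 118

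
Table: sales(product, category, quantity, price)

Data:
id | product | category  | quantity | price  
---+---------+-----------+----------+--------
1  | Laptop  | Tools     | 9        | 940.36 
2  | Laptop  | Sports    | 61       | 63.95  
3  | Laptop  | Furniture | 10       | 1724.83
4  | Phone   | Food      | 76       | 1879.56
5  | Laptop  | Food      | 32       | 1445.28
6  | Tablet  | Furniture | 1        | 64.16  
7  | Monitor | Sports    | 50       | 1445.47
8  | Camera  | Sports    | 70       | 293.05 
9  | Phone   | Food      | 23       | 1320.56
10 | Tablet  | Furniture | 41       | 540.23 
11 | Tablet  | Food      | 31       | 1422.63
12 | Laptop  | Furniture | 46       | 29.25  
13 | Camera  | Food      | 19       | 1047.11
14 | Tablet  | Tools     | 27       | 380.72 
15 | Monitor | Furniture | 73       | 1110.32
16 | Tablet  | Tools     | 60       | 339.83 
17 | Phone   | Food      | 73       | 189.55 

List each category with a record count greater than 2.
SELECT category, COUNT(*) as cnt
FROM sales
GROUP BY category
HAVING COUNT(*) > 2

Result:
  Food: 6
  Furniture: 5
  Sports: 3
  Tools: 3

Note: HAVING filters groups after aggregation, WHERE filters rows before.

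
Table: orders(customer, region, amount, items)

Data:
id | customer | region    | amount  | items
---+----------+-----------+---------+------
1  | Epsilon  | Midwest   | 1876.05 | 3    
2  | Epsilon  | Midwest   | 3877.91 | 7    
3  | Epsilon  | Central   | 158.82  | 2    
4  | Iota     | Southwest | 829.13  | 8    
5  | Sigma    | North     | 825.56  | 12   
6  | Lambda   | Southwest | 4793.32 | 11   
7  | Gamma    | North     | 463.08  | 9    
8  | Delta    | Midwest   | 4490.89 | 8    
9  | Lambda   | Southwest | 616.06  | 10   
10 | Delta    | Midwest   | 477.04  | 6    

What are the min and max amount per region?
SELECT region, MIN(amount), MAX(amount)
FROM orders
GROUP BY region

Result:
  Central: min=158.82, max=158.82
  Midwest: min=477.04, max=4490.89
  North: min=463.08, max=825.56
  Southwest: min=616.06, max=4793.32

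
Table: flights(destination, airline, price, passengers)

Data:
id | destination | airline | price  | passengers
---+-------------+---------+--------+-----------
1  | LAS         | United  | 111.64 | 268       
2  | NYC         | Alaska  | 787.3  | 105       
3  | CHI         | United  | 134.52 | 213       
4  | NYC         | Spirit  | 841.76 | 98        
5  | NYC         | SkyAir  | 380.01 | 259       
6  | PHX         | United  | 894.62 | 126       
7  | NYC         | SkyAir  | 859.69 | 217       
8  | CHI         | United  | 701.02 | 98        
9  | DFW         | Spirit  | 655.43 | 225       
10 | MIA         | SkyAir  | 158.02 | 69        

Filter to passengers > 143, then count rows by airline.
SELECT airline, COUNT(*)
FROM flights
WHERE passengers > 143
GROUP BY airline

Note: WHERE filters rows before grouping.

Result:
  SkyAir: 2
  Spirit: 1
  United: 2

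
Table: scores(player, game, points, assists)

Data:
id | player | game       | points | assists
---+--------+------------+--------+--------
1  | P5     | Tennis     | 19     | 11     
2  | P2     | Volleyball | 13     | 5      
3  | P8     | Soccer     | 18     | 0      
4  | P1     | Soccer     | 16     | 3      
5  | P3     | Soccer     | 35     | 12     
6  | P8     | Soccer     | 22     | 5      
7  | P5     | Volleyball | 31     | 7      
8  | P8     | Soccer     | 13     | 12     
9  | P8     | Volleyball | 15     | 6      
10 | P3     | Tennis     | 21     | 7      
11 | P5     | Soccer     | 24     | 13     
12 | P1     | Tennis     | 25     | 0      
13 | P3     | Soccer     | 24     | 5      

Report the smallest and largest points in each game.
SELECT game, MIN(points), MAX(points)
FROM scores
GROUP BY game

Result:
  Soccer: min=13, max=35
  Tennis: min=19, max=25
  Volleyball: min=13, max=31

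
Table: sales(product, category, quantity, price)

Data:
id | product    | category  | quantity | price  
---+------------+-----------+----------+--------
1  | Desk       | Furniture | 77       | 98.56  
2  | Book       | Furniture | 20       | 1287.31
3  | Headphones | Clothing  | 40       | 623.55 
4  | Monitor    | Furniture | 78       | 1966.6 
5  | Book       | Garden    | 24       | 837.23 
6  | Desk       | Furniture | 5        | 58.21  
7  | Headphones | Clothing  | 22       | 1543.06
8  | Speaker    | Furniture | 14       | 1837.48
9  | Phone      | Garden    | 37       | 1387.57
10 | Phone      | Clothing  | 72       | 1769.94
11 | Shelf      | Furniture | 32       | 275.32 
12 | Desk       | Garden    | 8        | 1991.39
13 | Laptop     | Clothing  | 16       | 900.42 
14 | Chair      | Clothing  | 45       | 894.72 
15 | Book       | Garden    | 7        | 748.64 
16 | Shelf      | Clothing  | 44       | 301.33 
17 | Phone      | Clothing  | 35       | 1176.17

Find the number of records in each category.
SELECT category, COUNT(*) as count
FROM sales
GROUP BY category

Result:
  Clothing: 7
  Furniture: 6
  Garden: 4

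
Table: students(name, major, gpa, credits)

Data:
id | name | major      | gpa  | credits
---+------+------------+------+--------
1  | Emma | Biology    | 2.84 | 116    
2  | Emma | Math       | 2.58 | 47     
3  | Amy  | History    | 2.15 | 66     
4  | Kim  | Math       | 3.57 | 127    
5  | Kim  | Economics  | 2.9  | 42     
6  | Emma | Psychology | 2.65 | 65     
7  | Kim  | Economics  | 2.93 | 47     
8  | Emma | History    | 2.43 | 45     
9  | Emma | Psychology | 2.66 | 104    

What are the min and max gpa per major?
SELECT major, MIN(gpa), MAX(gpa)
FROM students
GROUP BY major

Result:
  Biology: min=2.84, max=2.84
  Economics: min=2.90, max=2.93
  History: min=2.15, max=2.43
  Math: min=2.58, max=3.57
  Psychology: min=2.65, max=2.66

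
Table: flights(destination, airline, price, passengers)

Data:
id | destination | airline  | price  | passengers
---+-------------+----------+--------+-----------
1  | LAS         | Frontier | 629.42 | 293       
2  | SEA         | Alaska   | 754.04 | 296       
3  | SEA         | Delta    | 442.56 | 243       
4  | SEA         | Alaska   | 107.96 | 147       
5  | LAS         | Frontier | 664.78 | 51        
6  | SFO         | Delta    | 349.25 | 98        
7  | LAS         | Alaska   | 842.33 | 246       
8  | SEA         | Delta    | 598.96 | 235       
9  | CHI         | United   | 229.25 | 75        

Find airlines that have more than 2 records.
SELECT airline, COUNT(*) as cnt
FROM flights
GROUP BY airline
HAVING COUNT(*) > 2

Result:
  Alaska: 3
  Delta: 3

Note: HAVING filters groups after aggregation, WHERE filters rows before.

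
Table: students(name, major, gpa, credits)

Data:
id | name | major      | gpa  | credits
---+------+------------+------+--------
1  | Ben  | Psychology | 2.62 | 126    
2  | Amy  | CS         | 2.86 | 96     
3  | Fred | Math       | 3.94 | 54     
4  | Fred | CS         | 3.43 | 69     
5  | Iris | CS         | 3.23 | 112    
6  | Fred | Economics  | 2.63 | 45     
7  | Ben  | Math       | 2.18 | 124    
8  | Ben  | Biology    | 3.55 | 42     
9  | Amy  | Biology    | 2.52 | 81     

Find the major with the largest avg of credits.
SELECT major, AVG(credits) as val
FROM students
GROUP BY major
ORDER BY val DESC
LIMIT 1

Result: Psychology with avg(credits) = 126.00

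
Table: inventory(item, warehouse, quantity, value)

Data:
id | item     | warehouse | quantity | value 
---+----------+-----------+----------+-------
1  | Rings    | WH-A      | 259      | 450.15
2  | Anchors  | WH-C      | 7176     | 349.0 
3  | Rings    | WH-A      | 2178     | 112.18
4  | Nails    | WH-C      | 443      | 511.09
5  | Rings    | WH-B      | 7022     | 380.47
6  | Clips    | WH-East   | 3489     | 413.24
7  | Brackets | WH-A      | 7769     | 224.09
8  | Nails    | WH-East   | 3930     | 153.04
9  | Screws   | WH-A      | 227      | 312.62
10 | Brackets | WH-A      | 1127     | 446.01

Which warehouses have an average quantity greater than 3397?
SELECT warehouse, AVG(quantity)
FROM inventory
GROUP BY warehouse
HAVING AVG(quantity) > 3397

Result:
  WH-B: avg=7022.00
  WH-C: avg=3809.50
  WH-East: avg=3709.50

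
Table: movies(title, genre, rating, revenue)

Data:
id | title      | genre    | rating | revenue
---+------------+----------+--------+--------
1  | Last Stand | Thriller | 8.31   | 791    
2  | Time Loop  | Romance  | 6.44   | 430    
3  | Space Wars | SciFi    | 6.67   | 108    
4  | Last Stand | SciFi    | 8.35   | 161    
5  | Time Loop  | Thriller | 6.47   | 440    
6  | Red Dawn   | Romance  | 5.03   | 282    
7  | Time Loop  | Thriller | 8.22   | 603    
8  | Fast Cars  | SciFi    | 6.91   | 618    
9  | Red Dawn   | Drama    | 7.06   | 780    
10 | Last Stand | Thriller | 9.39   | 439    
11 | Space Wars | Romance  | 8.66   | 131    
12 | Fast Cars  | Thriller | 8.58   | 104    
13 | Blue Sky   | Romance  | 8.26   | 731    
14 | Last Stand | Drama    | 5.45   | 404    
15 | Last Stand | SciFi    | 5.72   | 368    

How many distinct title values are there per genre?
SELECT genre, COUNT(DISTINCT title)
FROM movies
GROUP BY genre

Result:
  Drama: 2 distinct
  Romance: 4 distinct
  SciFi: 3 distinct
  Thriller: 3 distinct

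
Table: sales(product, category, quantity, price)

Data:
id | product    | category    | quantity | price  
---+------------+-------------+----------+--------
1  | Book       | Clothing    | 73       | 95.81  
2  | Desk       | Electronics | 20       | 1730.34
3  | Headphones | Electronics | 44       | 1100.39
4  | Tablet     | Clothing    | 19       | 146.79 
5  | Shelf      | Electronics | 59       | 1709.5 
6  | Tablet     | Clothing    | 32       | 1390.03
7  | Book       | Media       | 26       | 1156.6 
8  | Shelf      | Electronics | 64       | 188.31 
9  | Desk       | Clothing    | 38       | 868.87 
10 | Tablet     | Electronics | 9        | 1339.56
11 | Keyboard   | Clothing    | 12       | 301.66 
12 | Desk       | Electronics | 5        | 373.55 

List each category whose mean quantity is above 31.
SELECT category, AVG(quantity)
FROM sales
GROUP BY category
HAVING AVG(quantity) > 31

Result:
  Clothing: avg=34.80
  Electronics: avg=33.50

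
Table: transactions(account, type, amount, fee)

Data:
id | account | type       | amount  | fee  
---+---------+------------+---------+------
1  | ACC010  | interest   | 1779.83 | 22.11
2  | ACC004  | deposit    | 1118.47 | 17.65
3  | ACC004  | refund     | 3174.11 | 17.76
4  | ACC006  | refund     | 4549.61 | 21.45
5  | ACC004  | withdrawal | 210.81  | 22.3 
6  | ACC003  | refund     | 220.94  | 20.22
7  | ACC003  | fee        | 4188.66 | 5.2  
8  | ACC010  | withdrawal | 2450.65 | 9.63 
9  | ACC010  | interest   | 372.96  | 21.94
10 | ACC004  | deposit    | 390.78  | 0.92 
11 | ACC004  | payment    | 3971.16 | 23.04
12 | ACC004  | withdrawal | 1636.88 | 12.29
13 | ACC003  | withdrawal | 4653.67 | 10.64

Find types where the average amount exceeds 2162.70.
SELECT type, AVG(amount)
FROM transactions
GROUP BY type
HAVING AVG(amount) > 2162.70

Result:
  fee: avg=4188.66
  payment: avg=3971.16
  refund: avg=2648.22
  withdrawal: avg=2238.00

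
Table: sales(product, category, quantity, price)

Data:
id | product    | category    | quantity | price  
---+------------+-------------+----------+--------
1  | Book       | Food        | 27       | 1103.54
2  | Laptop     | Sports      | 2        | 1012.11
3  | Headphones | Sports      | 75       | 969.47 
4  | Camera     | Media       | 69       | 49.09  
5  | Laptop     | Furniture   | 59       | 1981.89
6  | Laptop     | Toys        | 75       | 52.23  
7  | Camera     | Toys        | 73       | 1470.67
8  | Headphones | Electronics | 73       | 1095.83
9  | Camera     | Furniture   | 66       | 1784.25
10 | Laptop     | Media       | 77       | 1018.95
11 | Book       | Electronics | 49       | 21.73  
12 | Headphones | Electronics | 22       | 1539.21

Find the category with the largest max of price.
SELECT category, MAX(price) as val
FROM sales
GROUP BY category
ORDER BY val DESC
LIMIT 1

Result: Furniture with max(price) = 1981.89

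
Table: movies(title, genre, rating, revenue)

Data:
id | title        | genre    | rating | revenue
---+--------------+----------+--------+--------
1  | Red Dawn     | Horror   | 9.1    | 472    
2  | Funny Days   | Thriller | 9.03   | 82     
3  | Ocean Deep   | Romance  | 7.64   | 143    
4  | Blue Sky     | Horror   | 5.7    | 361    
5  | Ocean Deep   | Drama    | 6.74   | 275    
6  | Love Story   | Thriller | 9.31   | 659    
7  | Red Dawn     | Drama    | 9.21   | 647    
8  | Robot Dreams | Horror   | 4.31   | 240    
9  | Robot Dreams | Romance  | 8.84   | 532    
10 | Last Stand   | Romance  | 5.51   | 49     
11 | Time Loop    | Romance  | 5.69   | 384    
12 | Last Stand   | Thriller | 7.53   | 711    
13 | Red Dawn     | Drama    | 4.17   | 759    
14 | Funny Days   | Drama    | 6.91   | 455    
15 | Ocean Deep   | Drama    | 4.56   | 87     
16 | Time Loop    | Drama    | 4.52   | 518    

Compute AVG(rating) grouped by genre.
SELECT genre, AVG(rating) as result
FROM movies
GROUP BY genre

Result:
  Drama: 6.02
  Horror: 6.37
  Romance: 6.92
  Thriller: 8.62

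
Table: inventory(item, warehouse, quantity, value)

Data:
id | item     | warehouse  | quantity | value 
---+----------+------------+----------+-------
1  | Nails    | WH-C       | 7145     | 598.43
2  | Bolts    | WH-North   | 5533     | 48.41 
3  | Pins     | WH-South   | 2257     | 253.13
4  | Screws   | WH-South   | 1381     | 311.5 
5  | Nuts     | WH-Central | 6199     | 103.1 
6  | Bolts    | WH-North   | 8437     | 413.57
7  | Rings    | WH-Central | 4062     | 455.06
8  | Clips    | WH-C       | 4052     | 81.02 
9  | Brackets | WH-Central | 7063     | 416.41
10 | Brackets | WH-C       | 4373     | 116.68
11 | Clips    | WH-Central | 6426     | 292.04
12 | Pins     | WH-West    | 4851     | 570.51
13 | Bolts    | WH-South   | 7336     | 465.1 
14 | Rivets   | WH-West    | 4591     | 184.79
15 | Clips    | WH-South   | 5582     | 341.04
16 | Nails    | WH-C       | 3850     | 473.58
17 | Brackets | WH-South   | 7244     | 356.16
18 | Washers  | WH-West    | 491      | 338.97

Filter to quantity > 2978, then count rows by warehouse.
SELECT warehouse, COUNT(*)
FROM inventory
WHERE quantity > 2978
GROUP BY warehouse

Note: WHERE filters rows before grouping.

Result:
  WH-C: 4
  WH-Central: 4
  WH-North: 2
  WH-South: 3
  WH-West: 2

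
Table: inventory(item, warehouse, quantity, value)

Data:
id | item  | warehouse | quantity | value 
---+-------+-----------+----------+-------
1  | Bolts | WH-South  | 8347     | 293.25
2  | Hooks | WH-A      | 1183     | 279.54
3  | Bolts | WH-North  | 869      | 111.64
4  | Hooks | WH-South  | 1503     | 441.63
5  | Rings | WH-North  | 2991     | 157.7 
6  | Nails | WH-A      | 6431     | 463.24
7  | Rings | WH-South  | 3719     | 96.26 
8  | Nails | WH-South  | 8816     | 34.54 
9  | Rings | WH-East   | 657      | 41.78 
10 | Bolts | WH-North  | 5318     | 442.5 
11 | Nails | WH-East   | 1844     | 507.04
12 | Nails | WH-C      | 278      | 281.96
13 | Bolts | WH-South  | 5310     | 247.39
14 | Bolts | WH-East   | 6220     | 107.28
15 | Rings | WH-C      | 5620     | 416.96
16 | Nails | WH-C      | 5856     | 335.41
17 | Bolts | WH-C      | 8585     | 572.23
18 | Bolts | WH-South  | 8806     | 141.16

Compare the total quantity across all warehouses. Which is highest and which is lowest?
SELECT warehouse, SUM(quantity)
FROM inventory
GROUP BY warehouse
ORDER BY SUM(quantity)

All groups:
  WH-A: 7614
  WH-East: 8721
  WH-North: 9178
  WH-C: 20339
  WH-South: 36501

Highest: WH-South (36501)
Lowest: WH-A (7614)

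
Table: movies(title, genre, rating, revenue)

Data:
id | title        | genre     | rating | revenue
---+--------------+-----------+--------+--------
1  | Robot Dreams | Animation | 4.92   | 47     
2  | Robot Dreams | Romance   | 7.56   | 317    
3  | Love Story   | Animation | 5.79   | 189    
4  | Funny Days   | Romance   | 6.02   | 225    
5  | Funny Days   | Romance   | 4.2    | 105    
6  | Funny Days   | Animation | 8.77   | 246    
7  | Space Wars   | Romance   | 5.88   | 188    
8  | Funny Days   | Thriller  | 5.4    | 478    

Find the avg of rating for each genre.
SELECT genre, AVG(rating) as result
FROM movies
GROUP BY genre

Result:
  Animation: 6.49
  Romance: 5.92
  Thriller: 5.40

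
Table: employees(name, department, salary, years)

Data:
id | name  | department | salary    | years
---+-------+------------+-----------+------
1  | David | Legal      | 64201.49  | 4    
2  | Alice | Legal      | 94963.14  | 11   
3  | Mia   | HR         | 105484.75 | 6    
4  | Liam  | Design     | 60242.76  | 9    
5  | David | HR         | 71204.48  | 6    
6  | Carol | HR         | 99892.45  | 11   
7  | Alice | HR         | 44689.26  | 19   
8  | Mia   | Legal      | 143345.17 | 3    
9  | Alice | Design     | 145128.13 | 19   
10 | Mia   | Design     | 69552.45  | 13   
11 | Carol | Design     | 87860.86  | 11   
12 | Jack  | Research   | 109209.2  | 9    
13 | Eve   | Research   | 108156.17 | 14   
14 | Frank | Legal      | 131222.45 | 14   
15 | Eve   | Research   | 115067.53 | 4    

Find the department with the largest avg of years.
SELECT department, AVG(years) as val
FROM employees
GROUP BY department
ORDER BY val DESC
LIMIT 1

Result: Design with avg(years) = 13.00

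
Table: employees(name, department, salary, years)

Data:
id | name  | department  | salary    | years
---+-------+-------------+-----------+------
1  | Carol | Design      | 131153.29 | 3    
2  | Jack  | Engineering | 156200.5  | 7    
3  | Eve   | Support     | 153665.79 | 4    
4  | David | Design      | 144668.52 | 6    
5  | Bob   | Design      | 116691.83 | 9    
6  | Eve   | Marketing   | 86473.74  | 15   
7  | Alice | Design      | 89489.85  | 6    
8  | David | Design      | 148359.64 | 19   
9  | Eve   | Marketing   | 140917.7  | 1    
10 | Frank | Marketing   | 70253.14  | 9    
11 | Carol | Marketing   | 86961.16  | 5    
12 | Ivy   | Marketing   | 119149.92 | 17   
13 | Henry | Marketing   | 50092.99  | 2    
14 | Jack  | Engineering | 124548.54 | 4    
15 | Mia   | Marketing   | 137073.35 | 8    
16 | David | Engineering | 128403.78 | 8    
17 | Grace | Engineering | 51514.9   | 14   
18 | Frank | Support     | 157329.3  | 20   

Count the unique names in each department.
SELECT department, COUNT(DISTINCT name)
FROM employees
GROUP BY department

Result:
  Design: 4 distinct
  Engineering: 3 distinct
  Marketing: 6 distinct
  Support: 2 distinct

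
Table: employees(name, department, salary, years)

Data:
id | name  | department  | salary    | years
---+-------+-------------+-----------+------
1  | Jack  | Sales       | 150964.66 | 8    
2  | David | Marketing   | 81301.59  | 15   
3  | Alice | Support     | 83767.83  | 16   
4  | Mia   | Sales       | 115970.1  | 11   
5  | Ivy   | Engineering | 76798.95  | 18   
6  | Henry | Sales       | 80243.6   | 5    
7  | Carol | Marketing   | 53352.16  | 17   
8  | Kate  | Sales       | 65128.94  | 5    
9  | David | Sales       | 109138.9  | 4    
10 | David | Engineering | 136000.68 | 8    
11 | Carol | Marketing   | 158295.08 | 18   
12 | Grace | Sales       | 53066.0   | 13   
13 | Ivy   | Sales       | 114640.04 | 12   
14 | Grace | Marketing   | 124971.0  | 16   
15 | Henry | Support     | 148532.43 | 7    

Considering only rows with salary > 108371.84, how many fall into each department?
SELECT department, COUNT(*)
FROM employees
WHERE salary > 108371.84
GROUP BY department

Note: WHERE filters rows before grouping.

Result:
  Engineering: 1
  Marketing: 2
  Sales: 4
  Support: 1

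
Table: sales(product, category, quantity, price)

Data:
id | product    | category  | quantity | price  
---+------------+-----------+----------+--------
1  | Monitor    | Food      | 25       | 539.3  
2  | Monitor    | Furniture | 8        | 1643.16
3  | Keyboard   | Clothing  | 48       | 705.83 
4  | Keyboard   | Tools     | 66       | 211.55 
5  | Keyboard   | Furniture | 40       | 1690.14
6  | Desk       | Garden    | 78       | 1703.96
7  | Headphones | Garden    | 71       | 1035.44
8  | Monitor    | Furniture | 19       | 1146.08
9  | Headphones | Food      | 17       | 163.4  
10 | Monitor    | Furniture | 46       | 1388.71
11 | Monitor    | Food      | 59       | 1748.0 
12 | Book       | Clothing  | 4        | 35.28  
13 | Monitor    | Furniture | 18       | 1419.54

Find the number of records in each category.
SELECT category, COUNT(*) as count
FROM sales
GROUP BY category

Result:
  Clothing: 2
  Food: 3
  Furniture: 5
  Garden: 2
  Tools: 1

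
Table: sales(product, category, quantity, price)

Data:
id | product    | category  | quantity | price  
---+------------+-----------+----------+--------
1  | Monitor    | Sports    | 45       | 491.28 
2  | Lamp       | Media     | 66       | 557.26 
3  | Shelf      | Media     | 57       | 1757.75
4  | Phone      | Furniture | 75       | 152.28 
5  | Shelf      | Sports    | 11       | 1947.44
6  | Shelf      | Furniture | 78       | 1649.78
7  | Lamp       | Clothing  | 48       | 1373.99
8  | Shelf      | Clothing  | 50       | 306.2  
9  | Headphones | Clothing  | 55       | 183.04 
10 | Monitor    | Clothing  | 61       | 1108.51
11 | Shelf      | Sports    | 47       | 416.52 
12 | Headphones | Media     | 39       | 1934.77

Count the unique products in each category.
SELECT category, COUNT(DISTINCT product)
FROM sales
GROUP BY category

Result:
  Clothing: 4 distinct
  Furniture: 2 distinct
  Media: 3 distinct
  Sports: 2 distinct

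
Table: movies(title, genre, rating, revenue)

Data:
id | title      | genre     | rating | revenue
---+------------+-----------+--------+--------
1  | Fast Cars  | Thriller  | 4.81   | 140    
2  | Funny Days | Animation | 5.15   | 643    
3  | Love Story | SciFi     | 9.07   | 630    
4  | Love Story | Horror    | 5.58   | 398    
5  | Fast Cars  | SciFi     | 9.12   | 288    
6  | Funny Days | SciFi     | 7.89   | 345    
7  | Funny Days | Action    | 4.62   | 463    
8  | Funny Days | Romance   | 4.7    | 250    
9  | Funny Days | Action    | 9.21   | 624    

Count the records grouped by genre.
SELECT genre, COUNT(*) as count
FROM movies
GROUP BY genre

Result:
  Action: 2
  Animation: 1
  Horror: 1
  Romance: 1
  SciFi: 3
  Thriller: 1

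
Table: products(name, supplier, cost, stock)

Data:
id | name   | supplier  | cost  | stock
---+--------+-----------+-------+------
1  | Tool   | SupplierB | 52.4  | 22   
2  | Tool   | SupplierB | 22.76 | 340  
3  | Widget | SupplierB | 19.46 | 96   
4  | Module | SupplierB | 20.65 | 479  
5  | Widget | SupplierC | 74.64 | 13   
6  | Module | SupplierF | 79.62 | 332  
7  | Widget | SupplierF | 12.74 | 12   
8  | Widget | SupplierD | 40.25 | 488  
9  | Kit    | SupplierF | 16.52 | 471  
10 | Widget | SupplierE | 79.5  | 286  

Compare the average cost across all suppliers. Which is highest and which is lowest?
SELECT supplier, AVG(cost)
FROM products
GROUP BY supplier
ORDER BY AVG(cost)

All groups:
  SupplierB: 28.82
  SupplierF: 36.29
  SupplierD: 40.25
  SupplierC: 74.64
  SupplierE: 79.50

Highest: SupplierE (79.50)
Lowest: SupplierB (28.82)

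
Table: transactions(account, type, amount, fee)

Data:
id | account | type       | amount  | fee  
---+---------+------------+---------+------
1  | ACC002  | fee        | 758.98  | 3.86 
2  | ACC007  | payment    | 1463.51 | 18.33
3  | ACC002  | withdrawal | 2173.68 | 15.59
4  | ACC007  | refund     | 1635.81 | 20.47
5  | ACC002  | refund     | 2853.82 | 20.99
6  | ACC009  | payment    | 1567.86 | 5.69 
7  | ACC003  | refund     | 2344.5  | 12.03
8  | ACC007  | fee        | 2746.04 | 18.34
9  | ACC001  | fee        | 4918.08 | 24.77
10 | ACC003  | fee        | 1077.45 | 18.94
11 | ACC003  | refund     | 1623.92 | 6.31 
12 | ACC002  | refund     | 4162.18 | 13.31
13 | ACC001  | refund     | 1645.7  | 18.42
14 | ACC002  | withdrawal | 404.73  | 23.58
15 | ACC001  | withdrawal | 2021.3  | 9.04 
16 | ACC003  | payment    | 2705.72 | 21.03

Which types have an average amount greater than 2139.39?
SELECT type, AVG(amount)
FROM transactions
GROUP BY type
HAVING AVG(amount) > 2139.39

Result:
  fee: avg=2375.14
  refund: avg=2377.66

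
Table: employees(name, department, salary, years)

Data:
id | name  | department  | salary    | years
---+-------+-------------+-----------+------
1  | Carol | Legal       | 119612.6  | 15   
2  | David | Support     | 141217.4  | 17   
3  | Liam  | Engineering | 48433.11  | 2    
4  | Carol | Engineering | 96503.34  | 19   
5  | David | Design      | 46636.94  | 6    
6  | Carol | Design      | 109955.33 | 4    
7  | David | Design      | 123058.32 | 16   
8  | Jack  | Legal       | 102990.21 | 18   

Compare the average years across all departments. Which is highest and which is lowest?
SELECT department, AVG(years)
FROM employees
GROUP BY department
ORDER BY AVG(years)

All groups:
  Design: 8.67
  Engineering: 10.50
  Legal: 16.50
  Support: 17.00

Highest: Support (17.00)
Lowest: Design (8.67)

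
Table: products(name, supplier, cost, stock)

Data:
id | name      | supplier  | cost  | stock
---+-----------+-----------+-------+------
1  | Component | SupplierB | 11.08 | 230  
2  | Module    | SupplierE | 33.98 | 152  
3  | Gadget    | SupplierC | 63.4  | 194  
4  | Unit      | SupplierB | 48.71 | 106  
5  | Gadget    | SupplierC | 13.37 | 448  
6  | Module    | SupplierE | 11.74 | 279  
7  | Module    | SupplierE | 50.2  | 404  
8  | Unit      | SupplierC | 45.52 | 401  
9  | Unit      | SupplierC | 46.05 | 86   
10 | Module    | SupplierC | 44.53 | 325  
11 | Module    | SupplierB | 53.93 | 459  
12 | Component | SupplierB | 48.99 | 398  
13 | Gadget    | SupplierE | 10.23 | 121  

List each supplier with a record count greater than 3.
SELECT supplier, COUNT(*) as cnt
FROM products
GROUP BY supplier
HAVING COUNT(*) > 3

Result:
  SupplierB: 4
  SupplierC: 5
  SupplierE: 4

Note: HAVING filters groups after aggregation, WHERE filters rows before.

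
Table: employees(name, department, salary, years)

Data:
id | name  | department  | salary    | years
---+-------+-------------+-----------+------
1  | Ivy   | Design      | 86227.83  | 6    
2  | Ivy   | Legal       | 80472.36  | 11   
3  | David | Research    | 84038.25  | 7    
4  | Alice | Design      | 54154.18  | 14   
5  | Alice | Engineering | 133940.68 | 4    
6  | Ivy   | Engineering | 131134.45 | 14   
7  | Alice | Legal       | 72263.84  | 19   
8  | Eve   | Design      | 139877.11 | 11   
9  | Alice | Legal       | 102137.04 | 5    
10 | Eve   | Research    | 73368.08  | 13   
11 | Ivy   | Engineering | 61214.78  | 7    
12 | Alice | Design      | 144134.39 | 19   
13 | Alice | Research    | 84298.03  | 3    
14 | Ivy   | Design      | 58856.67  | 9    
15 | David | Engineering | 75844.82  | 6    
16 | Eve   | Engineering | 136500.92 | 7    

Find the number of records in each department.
SELECT department, COUNT(*) as count
FROM employees
GROUP BY department

Result:
  Design: 5
  Engineering: 5
  Legal: 3
  Research: 3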